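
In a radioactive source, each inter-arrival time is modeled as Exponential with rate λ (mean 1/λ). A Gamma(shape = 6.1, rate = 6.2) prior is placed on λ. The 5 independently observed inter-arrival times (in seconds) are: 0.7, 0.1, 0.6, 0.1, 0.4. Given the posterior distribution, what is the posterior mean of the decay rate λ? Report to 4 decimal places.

With a Gamma(shape α, rate β) prior on the exponential rate λ, the posterior after n observations with total T = Σxᵢ is Gamma(α+n, β+T).
Sum of observations T = 1.9 seconds; n = 5.
Posterior: Gamma(6.1+5, 6.2+1.9) = Gamma(11.1, 8.1).
Posterior mean of λ = α/β = 11.1/8.1 = 1.3704.

1.3704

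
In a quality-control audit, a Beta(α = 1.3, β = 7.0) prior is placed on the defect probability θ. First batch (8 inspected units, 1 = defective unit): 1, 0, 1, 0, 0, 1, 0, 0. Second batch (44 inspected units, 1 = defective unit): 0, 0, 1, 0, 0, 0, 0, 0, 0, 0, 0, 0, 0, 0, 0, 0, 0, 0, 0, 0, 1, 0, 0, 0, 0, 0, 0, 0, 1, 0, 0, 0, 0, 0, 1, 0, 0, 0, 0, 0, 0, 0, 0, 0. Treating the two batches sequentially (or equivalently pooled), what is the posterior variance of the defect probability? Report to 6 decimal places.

The Beta prior is conjugate to a Binomial/Bernoulli likelihood; the update adds successes to α and failures to β.
After batch 1: Beta(1.3+3, 7.0+5) = Beta(4.3, 12.0).
After batch 2: Beta(4.3+4, 12.0+40) = Beta(8.3, 52.0).
Var = αβ/((α+β)²(α+β+1)) = 8.3·52.0/(60.3²·61.3) = 0.001936.

0.001936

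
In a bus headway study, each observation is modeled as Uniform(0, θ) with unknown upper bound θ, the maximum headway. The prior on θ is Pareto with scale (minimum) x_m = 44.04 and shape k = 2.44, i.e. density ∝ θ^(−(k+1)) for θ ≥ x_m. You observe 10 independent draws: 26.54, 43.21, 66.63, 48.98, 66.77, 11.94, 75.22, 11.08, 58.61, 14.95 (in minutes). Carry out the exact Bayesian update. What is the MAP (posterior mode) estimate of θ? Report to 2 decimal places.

A Pareto(scale x_m, shape k) prior on the upper bound θ of Uniform(0, θ) is conjugate: posterior is Pareto(max(x_m, max xᵢ), k + n).
Sample maximum = 75.22; prior scale x_m = 44.04 → posterior scale = max = 75.22.
Posterior shape = 2.44 + 10 = 12.44.
The Pareto density is decreasing on [x_m, ∞), so the mode is x_m = 75.22.

75.22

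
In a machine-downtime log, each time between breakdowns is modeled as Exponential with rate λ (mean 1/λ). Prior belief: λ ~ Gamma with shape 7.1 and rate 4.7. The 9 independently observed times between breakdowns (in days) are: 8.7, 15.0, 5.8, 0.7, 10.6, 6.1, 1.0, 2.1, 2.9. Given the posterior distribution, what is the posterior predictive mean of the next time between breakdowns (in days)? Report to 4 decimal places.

With a Gamma(shape α, rate β) prior on the exponential rate λ, the posterior after n observations with total T = Σxᵢ is Gamma(α+n, β+T).
Sum of observations T = 52.9 days; n = 9.
Posterior: Gamma(7.1+9, 4.7+52.9) = Gamma(16.1, 57.6).
The predictive distribution for the next observation is Lomax; its mean is β/(α−1) = 57.6/15.1 = 3.8146.

3.8146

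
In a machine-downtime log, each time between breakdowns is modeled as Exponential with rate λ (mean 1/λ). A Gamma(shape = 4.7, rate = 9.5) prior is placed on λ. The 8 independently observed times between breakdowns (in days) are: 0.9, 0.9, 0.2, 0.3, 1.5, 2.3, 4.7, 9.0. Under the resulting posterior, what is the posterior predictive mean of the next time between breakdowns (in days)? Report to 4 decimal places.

2.5043

With a Gamma(shape α, rate β) prior on the exponential rate λ, the posterior after n observations with total T = Σxᵢ is Gamma(α+n, β+T).
Sum of observations T = 19.8 days; n = 8.
Posterior: Gamma(4.7+8, 9.5+19.8) = Gamma(12.7, 29.3).
The predictive distribution for the next observation is Lomax; its mean is β/(α−1) = 29.3/11.7 = 2.5043.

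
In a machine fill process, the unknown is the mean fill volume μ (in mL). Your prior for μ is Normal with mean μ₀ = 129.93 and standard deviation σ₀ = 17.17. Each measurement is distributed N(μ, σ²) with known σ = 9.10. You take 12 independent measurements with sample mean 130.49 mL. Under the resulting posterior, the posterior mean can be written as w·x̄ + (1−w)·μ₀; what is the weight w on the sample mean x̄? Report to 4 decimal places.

For Normal data with known variance σ², a Normal(μ₀, σ₀²) prior on μ is conjugate. Posterior precision = 1/σ₀² + n/σ²; posterior mean is the precision-weighted average of μ₀ and x̄.
σ₀² = 17.17² = 294.8089, σ² = 9.10² = 82.81. Prior precision 1/σ₀² = 1/294.8089; data precision n/σ² = 12/82.81.
w = (n/σ²)/(1/σ₀² + n/σ²) = n·σ₀²/(σ² + n·σ₀²) = 12·294.8089/(82.81 + 12·294.8089) = 3537.7068/3620.5168 = 0.9771.

0.9771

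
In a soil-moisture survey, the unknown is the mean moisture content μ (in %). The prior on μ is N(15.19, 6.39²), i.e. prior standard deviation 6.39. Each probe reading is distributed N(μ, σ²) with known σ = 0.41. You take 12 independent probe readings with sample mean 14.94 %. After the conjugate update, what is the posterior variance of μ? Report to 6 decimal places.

0.014004

For Normal data with known variance σ², a Normal(μ₀, σ₀²) prior on μ is conjugate. Posterior precision = 1/σ₀² + n/σ²; posterior mean is the precision-weighted average of μ₀ and x̄.
σ₀² = 6.39² = 40.8321, σ² = 0.41² = 0.1681; σ² + n·σ₀² = 0.1681 + 12·40.8321 = 490.1533.
Posterior precision = 1/σ₀² + n/σ² = 1/40.8321 + 12/0.1681 = (σ² + n·σ₀²)/(σ₀²σ²) = 490.1533/(40.8321·0.1681); posterior variance σₙ² = σ₀²σ²/(σ² + n·σ₀²) = 40.8321·0.1681/490.1533 = 0.014004.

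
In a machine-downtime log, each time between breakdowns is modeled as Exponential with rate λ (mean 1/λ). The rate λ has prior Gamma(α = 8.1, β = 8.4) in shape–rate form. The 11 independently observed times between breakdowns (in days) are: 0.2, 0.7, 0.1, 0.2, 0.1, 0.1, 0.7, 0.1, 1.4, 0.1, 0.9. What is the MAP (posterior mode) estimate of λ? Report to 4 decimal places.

With a Gamma(shape α, rate β) prior on the exponential rate λ, the posterior after n observations with total T = Σxᵢ is Gamma(α+n, β+T).
Sum of observations T = 4.6 days; n = 11.
Posterior: Gamma(8.1+11, 8.4+4.6) = Gamma(19.1, 13.0).
Mode = (α−1)/β = 1.3923.

1.3923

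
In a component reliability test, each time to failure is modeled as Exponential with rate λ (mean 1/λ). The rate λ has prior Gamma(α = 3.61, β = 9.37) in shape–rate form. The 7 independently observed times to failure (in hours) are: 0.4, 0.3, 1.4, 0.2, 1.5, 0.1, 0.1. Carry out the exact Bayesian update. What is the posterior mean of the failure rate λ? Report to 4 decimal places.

With a Gamma(shape α, rate β) prior on the exponential rate λ, the posterior after n observations with total T = Σxᵢ is Gamma(α+n, β+T).
Sum of observations T = 4.0 hours; n = 7.
Posterior: Gamma(3.61+7, 9.37+4.0) = Gamma(10.61, 13.37).
Posterior mean of λ = α/β = 10.61/13.37 = 0.7936.

0.7936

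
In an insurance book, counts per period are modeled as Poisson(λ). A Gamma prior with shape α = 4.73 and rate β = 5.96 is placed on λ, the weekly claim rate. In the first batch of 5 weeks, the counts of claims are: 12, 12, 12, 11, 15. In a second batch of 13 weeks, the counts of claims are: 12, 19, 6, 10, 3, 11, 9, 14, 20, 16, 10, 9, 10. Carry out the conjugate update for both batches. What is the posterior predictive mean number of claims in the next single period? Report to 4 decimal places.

With a Gamma(shape α, rate β) prior, the Poisson likelihood is conjugate: the posterior is Gamma(α + ΣXᵢ, β + n).
Batch 1: sum of counts S = 62 over n = 5 weeks.
After batch 1: Gamma(α+S, β+n) = Gamma(4.73+62, 5.96+5) = Gamma(66.73, 10.96).
Batch 2: sum of counts S = 149 over n = 13 weeks.
After batch 2: Gamma(α+S, β+n) = Gamma(66.73+149, 10.96+13) = Gamma(215.73, 23.96).
The predictive distribution for one future period is NegBinom with mean α/β = 9.0038.

9.0038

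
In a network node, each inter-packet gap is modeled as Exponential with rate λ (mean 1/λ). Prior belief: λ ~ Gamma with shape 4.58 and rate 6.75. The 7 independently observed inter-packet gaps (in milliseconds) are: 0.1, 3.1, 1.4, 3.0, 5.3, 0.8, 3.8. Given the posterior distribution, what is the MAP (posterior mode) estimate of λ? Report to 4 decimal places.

0.4363

With a Gamma(shape α, rate β) prior on the exponential rate λ, the posterior after n observations with total T = Σxᵢ is Gamma(α+n, β+T).
Sum of observations T = 17.5 milliseconds; n = 7.
Posterior: Gamma(4.58+7, 6.75+17.5) = Gamma(11.58, 24.25).
Mode = (α−1)/β = 0.4363.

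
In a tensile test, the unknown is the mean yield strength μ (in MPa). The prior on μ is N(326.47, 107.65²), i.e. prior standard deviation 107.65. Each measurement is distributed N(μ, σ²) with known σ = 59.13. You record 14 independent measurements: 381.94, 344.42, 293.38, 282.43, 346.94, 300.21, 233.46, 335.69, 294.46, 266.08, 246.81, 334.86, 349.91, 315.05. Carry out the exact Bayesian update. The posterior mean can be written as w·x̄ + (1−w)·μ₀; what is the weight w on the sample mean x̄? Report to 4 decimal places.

0.9789

For Normal data with known variance σ², a Normal(μ₀, σ₀²) prior on μ is conjugate. Posterior precision = 1/σ₀² + n/σ²; posterior mean is the precision-weighted average of μ₀ and x̄.
σ₀² = 107.65² = 11588.5225, σ² = 59.13² = 3496.3569. Prior precision 1/σ₀² = 1/11588.5225; data precision n/σ² = 14/3496.3569.
w = (n/σ²)/(1/σ₀² + n/σ²) = n·σ₀²/(σ² + n·σ₀²) = 14·11588.5225/(3496.3569 + 14·11588.5225) = 162239.315/165735.6719 = 0.9789.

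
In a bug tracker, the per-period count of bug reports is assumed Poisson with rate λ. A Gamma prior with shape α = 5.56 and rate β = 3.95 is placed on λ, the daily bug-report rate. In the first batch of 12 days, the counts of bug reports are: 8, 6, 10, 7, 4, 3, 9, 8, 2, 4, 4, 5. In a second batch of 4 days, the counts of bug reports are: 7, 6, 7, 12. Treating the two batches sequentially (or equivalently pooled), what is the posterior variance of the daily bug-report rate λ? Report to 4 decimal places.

With a Gamma(shape α, rate β) prior, the Poisson likelihood is conjugate: the posterior is Gamma(α + ΣXᵢ, β + n).
Batch 1: sum of counts S = 70 over n = 12 days.
After batch 1: Gamma(α+S, β+n) = Gamma(5.56+70, 3.95+12) = Gamma(75.56, 15.95).
Batch 2: sum of counts S = 32 over n = 4 days.
After batch 2: Gamma(α+S, β+n) = Gamma(75.56+32, 15.95+4) = Gamma(107.56, 19.95).
Var = α/β² = 107.56/19.95² = 0.2702.

0.2702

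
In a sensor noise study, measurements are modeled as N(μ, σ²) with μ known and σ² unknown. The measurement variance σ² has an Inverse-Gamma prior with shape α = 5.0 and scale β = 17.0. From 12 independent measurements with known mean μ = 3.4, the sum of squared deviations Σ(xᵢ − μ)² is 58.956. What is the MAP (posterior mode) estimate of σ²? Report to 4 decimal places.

With known mean μ and an Inverse-Gamma(α, β) prior on σ², the Normal likelihood is conjugate: posterior is Inv-Gamma(α + n/2, β + Σ(xᵢ−μ)²/2).
Posterior: Inv-Gamma(5.0 + 12/2, 17.0 + 58.956/2) = Inv-Gamma(11.00, 46.4780).
Mode = β/(α+1) = 46.4780/12.00 = 3.8732.

3.8732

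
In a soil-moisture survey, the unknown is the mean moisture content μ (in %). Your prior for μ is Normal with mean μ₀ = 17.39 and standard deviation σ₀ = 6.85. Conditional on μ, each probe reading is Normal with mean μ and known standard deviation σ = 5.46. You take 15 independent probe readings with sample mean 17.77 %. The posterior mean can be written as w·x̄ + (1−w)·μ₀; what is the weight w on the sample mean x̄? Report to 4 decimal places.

For Normal data with known variance σ², a Normal(μ₀, σ₀²) prior on μ is conjugate. Posterior precision = 1/σ₀² + n/σ²; posterior mean is the precision-weighted average of μ₀ and x̄.
σ₀² = 6.85² = 46.9225, σ² = 5.46² = 29.8116. Prior precision 1/σ₀² = 1/46.9225; data precision n/σ² = 15/29.8116.
w = (n/σ²)/(1/σ₀² + n/σ²) = n·σ₀²/(σ² + n·σ₀²) = 15·46.9225/(29.8116 + 15·46.9225) = 703.8375/733.6491 = 0.9594.

0.9594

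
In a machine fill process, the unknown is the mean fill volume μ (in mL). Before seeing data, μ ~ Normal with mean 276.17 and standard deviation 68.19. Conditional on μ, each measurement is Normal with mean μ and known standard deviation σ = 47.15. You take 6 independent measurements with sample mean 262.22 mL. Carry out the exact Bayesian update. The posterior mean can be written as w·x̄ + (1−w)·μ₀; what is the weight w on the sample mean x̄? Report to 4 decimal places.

0.9262

For Normal data with known variance σ², a Normal(μ₀, σ₀²) prior on μ is conjugate. Posterior precision = 1/σ₀² + n/σ²; posterior mean is the precision-weighted average of μ₀ and x̄.
σ₀² = 68.19² = 4649.8761, σ² = 47.15² = 2223.1225. Prior precision 1/σ₀² = 1/4649.8761; data precision n/σ² = 6/2223.1225.
w = (n/σ²)/(1/σ₀² + n/σ²) = n·σ₀²/(σ² + n·σ₀²) = 6·4649.8761/(2223.1225 + 6·4649.8761) = 27899.2566/30122.3791 = 0.9262.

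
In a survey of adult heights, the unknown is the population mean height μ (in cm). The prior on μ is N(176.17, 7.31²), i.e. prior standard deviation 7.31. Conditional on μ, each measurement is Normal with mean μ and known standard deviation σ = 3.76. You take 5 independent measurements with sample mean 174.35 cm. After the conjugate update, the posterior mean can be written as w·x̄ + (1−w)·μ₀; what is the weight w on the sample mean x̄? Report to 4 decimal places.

0.9497

For Normal data with known variance σ², a Normal(μ₀, σ₀²) prior on μ is conjugate. Posterior precision = 1/σ₀² + n/σ²; posterior mean is the precision-weighted average of μ₀ and x̄.
σ₀² = 7.31² = 53.4361, σ² = 3.76² = 14.1376. Prior precision 1/σ₀² = 1/53.4361; data precision n/σ² = 5/14.1376.
w = (n/σ²)/(1/σ₀² + n/σ²) = n·σ₀²/(σ² + n·σ₀²) = 5·53.4361/(14.1376 + 5·53.4361) = 267.1805/281.3181 = 0.9497.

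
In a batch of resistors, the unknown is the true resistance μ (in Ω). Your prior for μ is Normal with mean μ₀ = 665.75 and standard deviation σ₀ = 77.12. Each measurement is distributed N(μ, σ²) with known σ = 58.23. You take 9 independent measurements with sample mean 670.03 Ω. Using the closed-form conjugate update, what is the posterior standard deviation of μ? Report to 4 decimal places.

For Normal data with known variance σ², a Normal(μ₀, σ₀²) prior on μ is conjugate. Posterior precision = 1/σ₀² + n/σ²; posterior mean is the precision-weighted average of μ₀ and x̄.
σ₀² = 77.12² = 5947.4944, σ² = 58.23² = 3390.7329; σ² + n·σ₀² = 3390.7329 + 9·5947.4944 = 56918.1825.
Posterior precision = 1/σ₀² + n/σ² = 1/5947.4944 + 9/3390.7329 = (σ² + n·σ₀²)/(σ₀²σ²) = 56918.1825/(5947.4944·3390.7329); posterior variance σₙ² = σ₀²σ²/(σ² + n·σ₀²) = 5947.4944·3390.7329/56918.1825 = 354.304443.
Posterior SD = √σₙ² = √(5947.4944·3390.7329/56918.1825) = 18.8230.

18.8230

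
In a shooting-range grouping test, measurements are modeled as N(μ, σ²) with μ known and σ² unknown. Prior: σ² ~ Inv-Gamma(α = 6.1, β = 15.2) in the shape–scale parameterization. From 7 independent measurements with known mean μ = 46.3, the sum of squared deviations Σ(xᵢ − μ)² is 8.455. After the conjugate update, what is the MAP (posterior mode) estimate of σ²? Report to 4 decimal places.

With known mean μ and an Inverse-Gamma(α, β) prior on σ², the Normal likelihood is conjugate: posterior is Inv-Gamma(α + n/2, β + Σ(xᵢ−μ)²/2).
Posterior: Inv-Gamma(6.1 + 7/2, 15.2 + 8.455/2) = Inv-Gamma(9.60, 19.4275).
Mode = β/(α+1) = 19.4275/10.60 = 1.8328.

1.8328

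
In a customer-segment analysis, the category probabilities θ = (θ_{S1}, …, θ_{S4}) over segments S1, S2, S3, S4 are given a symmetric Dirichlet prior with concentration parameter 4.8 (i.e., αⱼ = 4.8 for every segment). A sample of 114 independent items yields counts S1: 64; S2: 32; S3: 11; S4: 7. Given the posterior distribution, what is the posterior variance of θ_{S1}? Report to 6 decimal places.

The Dirichlet prior is conjugate to the Multinomial likelihood: each posterior αⱼ = prior αⱼ + observed count nⱼ.
Posterior concentration: (68.8, 36.8, 15.8, 11.8), total = 133.2.
Var[θ_j] = α_j(Σα−α_j)/((Σα)²(Σα+1)) = 68.8·64.4/(133.2²·134.2) = 0.001861.

0.001861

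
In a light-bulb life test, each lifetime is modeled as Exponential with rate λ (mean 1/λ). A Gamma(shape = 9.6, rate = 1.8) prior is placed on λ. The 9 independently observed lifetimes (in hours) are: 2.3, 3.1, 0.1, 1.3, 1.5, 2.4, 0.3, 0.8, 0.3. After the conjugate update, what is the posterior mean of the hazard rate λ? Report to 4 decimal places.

With a Gamma(shape α, rate β) prior on the exponential rate λ, the posterior after n observations with total T = Σxᵢ is Gamma(α+n, β+T).
Sum of observations T = 12.1 hours; n = 9.
Posterior: Gamma(9.6+9, 1.8+12.1) = Gamma(18.6, 13.9).
Posterior mean of λ = α/β = 18.6/13.9 = 1.3381.

1.3381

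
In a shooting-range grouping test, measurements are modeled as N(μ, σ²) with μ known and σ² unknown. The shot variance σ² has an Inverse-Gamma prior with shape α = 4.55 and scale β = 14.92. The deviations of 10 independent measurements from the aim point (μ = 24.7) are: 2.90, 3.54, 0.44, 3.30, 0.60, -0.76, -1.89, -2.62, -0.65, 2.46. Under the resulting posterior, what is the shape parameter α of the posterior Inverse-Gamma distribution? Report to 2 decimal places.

With known mean μ and an Inverse-Gamma(α, β) prior on σ², the Normal likelihood is conjugate: posterior is Inv-Gamma(α + n/2, β + Σ(xᵢ−μ)²/2).
Σ(xᵢ−μ)² = (2.90)² + (3.54)² + (0.44)² + (3.30)² + (0.60)² + (-0.76)² + (-1.89)² + (-2.62)² + (-0.65)² + (2.46)² = 49.8734.
Posterior: Inv-Gamma(4.55 + 10/2, 14.92 + 49.8734/2) = Inv-Gamma(9.55, 39.85670).
Posterior α = 9.55.

9.55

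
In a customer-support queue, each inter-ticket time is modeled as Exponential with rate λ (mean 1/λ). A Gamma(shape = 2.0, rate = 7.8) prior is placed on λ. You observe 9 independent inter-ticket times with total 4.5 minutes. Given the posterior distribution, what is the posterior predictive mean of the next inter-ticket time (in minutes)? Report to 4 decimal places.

With a Gamma(shape α, rate β) prior on the exponential rate λ, the posterior after n observations with total T = Σxᵢ is Gamma(α+n, β+T).
Posterior: Gamma(2.0+9, 7.8+4.5) = Gamma(11.0, 12.3).
The predictive distribution for the next observation is Lomax; its mean is β/(α−1) = 12.3/10.0 = 1.2300.

1.2300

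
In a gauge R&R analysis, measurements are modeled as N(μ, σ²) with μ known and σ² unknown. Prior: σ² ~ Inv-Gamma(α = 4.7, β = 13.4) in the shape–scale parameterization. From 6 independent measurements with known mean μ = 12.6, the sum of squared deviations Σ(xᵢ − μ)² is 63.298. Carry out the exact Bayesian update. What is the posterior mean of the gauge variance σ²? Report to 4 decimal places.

6.7237

With known mean μ and an Inverse-Gamma(α, β) prior on σ², the Normal likelihood is conjugate: posterior is Inv-Gamma(α + n/2, β + Σ(xᵢ−μ)²/2).
Posterior: Inv-Gamma(4.7 + 6/2, 13.4 + 63.298/2) = Inv-Gamma(7.70, 45.0490).
E[σ²|data] = β/(α−1) = 45.0490/6.70 = 6.7237.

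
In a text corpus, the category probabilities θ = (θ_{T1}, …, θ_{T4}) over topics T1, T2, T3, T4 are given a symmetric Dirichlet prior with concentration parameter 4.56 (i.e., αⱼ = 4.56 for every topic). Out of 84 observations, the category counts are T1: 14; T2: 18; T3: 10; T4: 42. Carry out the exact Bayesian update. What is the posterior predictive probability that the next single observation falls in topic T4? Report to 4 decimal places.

0.4554

The Dirichlet prior is conjugate to the Multinomial likelihood: each posterior αⱼ = prior αⱼ + observed count nⱼ.
Posterior concentration: (18.56, 22.56, 14.56, 46.56), total = 102.24.
P(next = T4 | data) = α_{T4}/Σα = 0.4554.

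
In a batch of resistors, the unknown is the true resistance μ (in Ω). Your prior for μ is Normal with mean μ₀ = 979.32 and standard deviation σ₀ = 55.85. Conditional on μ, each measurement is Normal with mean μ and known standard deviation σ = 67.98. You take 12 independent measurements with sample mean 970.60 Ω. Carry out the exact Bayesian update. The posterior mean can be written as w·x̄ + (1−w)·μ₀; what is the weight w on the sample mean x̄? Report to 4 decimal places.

For Normal data with known variance σ², a Normal(μ₀, σ₀²) prior on μ is conjugate. Posterior precision = 1/σ₀² + n/σ²; posterior mean is the precision-weighted average of μ₀ and x̄.
σ₀² = 55.85² = 3119.2225, σ² = 67.98² = 4621.2804. Prior precision 1/σ₀² = 1/3119.2225; data precision n/σ² = 12/4621.2804.
w = (n/σ²)/(1/σ₀² + n/σ²) = n·σ₀²/(σ² + n·σ₀²) = 12·3119.2225/(4621.2804 + 12·3119.2225) = 37430.67/42051.9504 = 0.8901.

0.8901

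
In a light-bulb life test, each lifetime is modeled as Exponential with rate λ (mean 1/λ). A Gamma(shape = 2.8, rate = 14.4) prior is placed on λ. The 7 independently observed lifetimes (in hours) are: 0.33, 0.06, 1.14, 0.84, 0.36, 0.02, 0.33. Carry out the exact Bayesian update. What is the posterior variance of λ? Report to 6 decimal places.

0.032073

With a Gamma(shape α, rate β) prior on the exponential rate λ, the posterior after n observations with total T = Σxᵢ is Gamma(α+n, β+T).
Sum of observations T = 3.08 hours; n = 7.
Posterior: Gamma(2.8+7, 14.4+3.08) = Gamma(9.8, 17.48).
Var = α/β² = 0.032073.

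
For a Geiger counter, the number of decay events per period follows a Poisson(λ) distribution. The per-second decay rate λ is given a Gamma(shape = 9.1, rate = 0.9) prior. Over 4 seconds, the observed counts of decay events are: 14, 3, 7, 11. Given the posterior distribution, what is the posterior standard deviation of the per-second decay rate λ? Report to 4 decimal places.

With a Gamma(shape α, rate β) prior, the Poisson likelihood is conjugate: the posterior is Gamma(α + ΣXᵢ, β + n).
Sum of counts S = 35 over n = 4 seconds.
Posterior: Gamma(α+S, β+n) = Gamma(9.1+35, 0.9+4) = Gamma(44.1, 4.9).
SD = √α/β = √44.1/4.9 = 1.3553.

1.3553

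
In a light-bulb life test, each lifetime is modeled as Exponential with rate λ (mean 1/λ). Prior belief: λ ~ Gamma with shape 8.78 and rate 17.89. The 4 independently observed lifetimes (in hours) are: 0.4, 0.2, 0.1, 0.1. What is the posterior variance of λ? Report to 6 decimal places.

With a Gamma(shape α, rate β) prior on the exponential rate λ, the posterior after n observations with total T = Σxᵢ is Gamma(α+n, β+T).
Sum of observations T = 0.8 hours; n = 4.
Posterior: Gamma(8.78+4, 17.89+0.8) = Gamma(12.78, 18.69).
Var = α/β² = 0.036586.

0.036586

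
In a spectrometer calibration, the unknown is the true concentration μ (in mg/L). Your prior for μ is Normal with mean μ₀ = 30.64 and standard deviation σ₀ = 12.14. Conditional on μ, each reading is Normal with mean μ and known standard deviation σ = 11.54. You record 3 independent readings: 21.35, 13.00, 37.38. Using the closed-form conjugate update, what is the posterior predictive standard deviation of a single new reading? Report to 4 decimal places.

For Normal data with known variance σ², a Normal(μ₀, σ₀²) prior on μ is conjugate. Posterior precision = 1/σ₀² + n/σ²; posterior mean is the precision-weighted average of μ₀ and x̄.
σ₀² = 12.14² = 147.3796, σ² = 11.54² = 133.1716; σ² + n·σ₀² = 133.1716 + 3·147.3796 = 575.3104.
Posterior precision = 1/σ₀² + n/σ² = 1/147.3796 + 3/133.1716 = (σ² + n·σ₀²)/(σ₀²σ²) = 575.3104/(147.3796·133.1716); posterior variance σₙ² = σ₀²σ²/(σ² + n·σ₀²) = 147.3796·133.1716/575.3104 = 34.115109.
Predictive variance for one new observation = σₙ² + σ² = 147.3796·133.1716/575.3104 + 133.1716 = σ²·(σ₀² + 575.3104)/575.3104 = 133.1716·722.69/575.3104 = 167.286709; SD = √(133.1716·722.69/575.3104) = 12.9339.

12.9339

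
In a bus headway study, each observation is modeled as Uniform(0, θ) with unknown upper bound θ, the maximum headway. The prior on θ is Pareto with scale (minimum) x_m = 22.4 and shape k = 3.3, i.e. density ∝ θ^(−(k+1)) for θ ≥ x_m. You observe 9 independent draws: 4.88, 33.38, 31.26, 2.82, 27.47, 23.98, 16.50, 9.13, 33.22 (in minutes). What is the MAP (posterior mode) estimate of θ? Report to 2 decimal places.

33.38

A Pareto(scale x_m, shape k) prior on the upper bound θ of Uniform(0, θ) is conjugate: posterior is Pareto(max(x_m, max xᵢ), k + n).
Sample maximum = 33.38; prior scale x_m = 22.4 → posterior scale = max = 33.38.
Posterior shape = 3.3 + 9 = 12.3.
The Pareto density is decreasing on [x_m, ∞), so the mode is x_m = 33.38.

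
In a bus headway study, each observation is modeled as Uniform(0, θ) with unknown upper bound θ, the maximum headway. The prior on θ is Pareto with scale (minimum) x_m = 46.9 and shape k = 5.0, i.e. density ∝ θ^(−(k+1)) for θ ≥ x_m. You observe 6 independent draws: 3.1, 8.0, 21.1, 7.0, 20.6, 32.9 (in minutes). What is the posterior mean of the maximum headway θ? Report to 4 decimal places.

A Pareto(scale x_m, shape k) prior on the upper bound θ of Uniform(0, θ) is conjugate: posterior is Pareto(max(x_m, max xᵢ), k + n).
Sample maximum = 32.9; prior scale x_m = 46.9 → posterior scale = max = 46.9.
Posterior shape = 5.0 + 6 = 11.0.
E[θ|data] = k·x_m/(k−1) = 11.0·46.9/10.0 = 51.5900.

51.5900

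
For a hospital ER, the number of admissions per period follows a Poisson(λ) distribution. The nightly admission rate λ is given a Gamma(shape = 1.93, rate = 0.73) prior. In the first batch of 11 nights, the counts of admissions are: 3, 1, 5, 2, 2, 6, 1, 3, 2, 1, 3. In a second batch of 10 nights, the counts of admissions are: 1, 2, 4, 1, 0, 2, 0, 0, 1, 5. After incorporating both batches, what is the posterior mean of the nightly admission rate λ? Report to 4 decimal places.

With a Gamma(shape α, rate β) prior, the Poisson likelihood is conjugate: the posterior is Gamma(α + ΣXᵢ, β + n).
Batch 1: sum of counts S = 29 over n = 11 nights.
After batch 1: Gamma(α+S, β+n) = Gamma(1.93+29, 0.73+11) = Gamma(30.93, 11.73).
Batch 2: sum of counts S = 16 over n = 10 nights.
After batch 2: Gamma(α+S, β+n) = Gamma(30.93+16, 11.73+10) = Gamma(46.93, 21.73).
Posterior mean = α/β = 46.93/21.73 = 2.1597.

2.1597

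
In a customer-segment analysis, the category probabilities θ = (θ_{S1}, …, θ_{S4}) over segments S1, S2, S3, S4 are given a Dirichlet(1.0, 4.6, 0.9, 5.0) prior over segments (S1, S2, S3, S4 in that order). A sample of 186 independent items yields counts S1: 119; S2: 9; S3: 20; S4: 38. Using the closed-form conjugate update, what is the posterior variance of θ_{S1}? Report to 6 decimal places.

0.001201

The Dirichlet prior is conjugate to the Multinomial likelihood: each posterior αⱼ = prior αⱼ + observed count nⱼ.
Posterior concentration: (120.0, 13.6, 20.9, 43.0), total = 197.5.
Var[θ_j] = α_j(Σα−α_j)/((Σα)²(Σα+1)) = 120.0·77.5/(197.5²·198.5) = 0.001201.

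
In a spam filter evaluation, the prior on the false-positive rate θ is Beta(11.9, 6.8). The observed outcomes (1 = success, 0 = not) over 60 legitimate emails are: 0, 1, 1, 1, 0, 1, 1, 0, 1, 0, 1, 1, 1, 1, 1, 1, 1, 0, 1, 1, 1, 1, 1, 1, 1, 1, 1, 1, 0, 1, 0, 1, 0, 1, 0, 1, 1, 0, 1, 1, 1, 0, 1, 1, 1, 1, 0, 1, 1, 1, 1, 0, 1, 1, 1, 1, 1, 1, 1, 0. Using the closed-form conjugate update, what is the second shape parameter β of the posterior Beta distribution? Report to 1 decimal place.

20.8

The Beta prior is conjugate to a Binomial/Bernoulli likelihood; the update adds successes to α and failures to β.
Posterior: Beta(α+k, β+n−k) = Beta(11.9+46, 6.8+14) = Beta(57.9, 20.8).
Posterior β = 20.8.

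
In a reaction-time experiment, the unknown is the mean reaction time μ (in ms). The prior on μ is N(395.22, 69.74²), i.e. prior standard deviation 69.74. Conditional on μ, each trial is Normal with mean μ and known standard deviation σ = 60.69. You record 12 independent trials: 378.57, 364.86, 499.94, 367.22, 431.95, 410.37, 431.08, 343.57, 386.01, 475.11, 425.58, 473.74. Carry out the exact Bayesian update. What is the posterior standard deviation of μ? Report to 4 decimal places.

For Normal data with known variance σ², a Normal(μ₀, σ₀²) prior on μ is conjugate. Posterior precision = 1/σ₀² + n/σ²; posterior mean is the precision-weighted average of μ₀ and x̄.
σ₀² = 69.74² = 4863.6676, σ² = 60.69² = 3683.2761; σ² + n·σ₀² = 3683.2761 + 12·4863.6676 = 62047.2873.
Posterior precision = 1/σ₀² + n/σ² = 1/4863.6676 + 12/3683.2761 = (σ² + n·σ₀²)/(σ₀²σ²) = 62047.2873/(4863.6676·3683.2761); posterior variance σₙ² = σ₀²σ²/(σ² + n·σ₀²) = 4863.6676·3683.2761/62047.2873 = 288.718998.
Posterior SD = √σₙ² = √(4863.6676·3683.2761/62047.2873) = 16.9917.

16.9917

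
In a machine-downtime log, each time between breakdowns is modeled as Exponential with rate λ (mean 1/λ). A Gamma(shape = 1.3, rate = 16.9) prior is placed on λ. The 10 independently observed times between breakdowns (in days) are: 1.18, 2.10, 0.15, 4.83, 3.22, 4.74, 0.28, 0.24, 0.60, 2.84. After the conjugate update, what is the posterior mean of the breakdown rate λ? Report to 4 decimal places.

0.3047

With a Gamma(shape α, rate β) prior on the exponential rate λ, the posterior after n observations with total T = Σxᵢ is Gamma(α+n, β+T).
Sum of observations T = 20.18 days; n = 10.
Posterior: Gamma(1.3+10, 16.9+20.18) = Gamma(11.3, 37.08).
Posterior mean of λ = α/β = 11.3/37.08 = 0.3047.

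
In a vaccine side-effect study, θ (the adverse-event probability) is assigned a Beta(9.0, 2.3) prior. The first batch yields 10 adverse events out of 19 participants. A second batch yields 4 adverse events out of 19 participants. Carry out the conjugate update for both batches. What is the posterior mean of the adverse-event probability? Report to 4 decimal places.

0.4665

The Beta prior is conjugate to a Binomial/Bernoulli likelihood; the update adds successes to α and failures to β.
After batch 1: Beta(9.0+10, 2.3+9) = Beta(19.0, 11.3).
After batch 2: Beta(19.0+4, 11.3+15) = Beta(23.0, 26.3).
Posterior mean = α/(α+β) = 23.0/49.3 = 0.4665.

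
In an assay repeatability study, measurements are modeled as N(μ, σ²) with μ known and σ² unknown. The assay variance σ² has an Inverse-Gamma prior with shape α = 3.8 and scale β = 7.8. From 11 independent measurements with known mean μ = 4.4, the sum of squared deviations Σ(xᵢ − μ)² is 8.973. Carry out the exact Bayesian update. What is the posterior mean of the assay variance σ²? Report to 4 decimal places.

1.4803

With known mean μ and an Inverse-Gamma(α, β) prior on σ², the Normal likelihood is conjugate: posterior is Inv-Gamma(α + n/2, β + Σ(xᵢ−μ)²/2).
Posterior: Inv-Gamma(3.8 + 11/2, 7.8 + 8.973/2) = Inv-Gamma(9.30, 12.2865).
E[σ²|data] = β/(α−1) = 12.2865/8.30 = 1.4803.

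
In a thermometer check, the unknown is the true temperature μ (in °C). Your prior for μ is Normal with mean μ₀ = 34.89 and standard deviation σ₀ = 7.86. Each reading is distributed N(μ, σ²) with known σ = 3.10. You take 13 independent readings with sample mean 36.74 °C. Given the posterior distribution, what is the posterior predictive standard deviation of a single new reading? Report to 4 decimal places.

For Normal data with known variance σ², a Normal(μ₀, σ₀²) prior on μ is conjugate. Posterior precision = 1/σ₀² + n/σ²; posterior mean is the precision-weighted average of μ₀ and x̄.
σ₀² = 7.86² = 61.7796, σ² = 3.10² = 9.61; σ² + n·σ₀² = 9.61 + 13·61.7796 = 812.7448.
Posterior precision = 1/σ₀² + n/σ² = 1/61.7796 + 13/9.61 = (σ² + n·σ₀²)/(σ₀²σ²) = 812.7448/(61.7796·9.61); posterior variance σₙ² = σ₀²σ²/(σ² + n·σ₀²) = 61.7796·9.61/812.7448 = 0.730490.
Predictive variance for one new observation = σₙ² + σ² = 61.7796·9.61/812.7448 + 9.61 = σ²·(σ₀² + 812.7448)/812.7448 = 9.61·874.5244/812.7448 = 10.340490; SD = √(9.61·874.5244/812.7448) = 3.2157.

3.2157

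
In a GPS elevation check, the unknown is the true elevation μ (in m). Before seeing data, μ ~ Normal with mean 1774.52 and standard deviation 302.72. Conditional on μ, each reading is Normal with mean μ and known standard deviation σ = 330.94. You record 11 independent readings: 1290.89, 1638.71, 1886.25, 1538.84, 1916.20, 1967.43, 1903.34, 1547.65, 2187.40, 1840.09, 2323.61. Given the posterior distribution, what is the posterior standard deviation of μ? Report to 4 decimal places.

For Normal data with known variance σ², a Normal(μ₀, σ₀²) prior on μ is conjugate. Posterior precision = 1/σ₀² + n/σ²; posterior mean is the precision-weighted average of μ₀ and x̄.
σ₀² = 302.72² = 91639.3984, σ² = 330.94² = 109521.2836; σ² + n·σ₀² = 109521.2836 + 11·91639.3984 = 1117554.666.
Posterior precision = 1/σ₀² + n/σ² = 1/91639.3984 + 11/109521.2836 = (σ² + n·σ₀²)/(σ₀²σ²) = 1117554.666/(91639.3984·109521.2836); posterior variance σₙ² = σ₀²σ²/(σ² + n·σ₀²) = 91639.3984·109521.2836/1117554.666 = 8980.737002.
Posterior SD = √σₙ² = √(91639.3984·109521.2836/1117554.666) = 94.7668.

94.7668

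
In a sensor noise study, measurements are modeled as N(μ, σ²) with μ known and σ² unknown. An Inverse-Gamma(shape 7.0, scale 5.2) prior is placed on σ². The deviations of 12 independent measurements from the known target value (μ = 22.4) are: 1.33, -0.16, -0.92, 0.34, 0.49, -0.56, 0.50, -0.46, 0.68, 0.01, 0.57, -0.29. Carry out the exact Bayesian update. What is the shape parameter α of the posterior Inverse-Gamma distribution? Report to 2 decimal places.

With known mean μ and an Inverse-Gamma(α, β) prior on σ², the Normal likelihood is conjugate: posterior is Inv-Gamma(α + n/2, β + Σ(xᵢ−μ)²/2).
Σ(xᵢ−μ)² = (1.33)² + (-0.16)² + (-0.92)² + (0.34)² + (0.49)² + (-0.56)² + (0.50)² + (-0.46)² + (0.68)² + (0.01)² + (0.57)² + (-0.29)² = 4.6433.
Posterior: Inv-Gamma(7.0 + 12/2, 5.2 + 4.6433/2) = Inv-Gamma(13.00, 7.52165).
Posterior α = 13.00.

13.00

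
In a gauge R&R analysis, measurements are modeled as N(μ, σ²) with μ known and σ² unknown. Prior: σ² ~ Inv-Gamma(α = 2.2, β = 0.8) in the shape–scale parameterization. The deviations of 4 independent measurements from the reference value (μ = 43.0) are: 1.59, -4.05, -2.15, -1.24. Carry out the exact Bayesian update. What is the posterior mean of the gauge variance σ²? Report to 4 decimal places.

With known mean μ and an Inverse-Gamma(α, β) prior on σ², the Normal likelihood is conjugate: posterior is Inv-Gamma(α + n/2, β + Σ(xᵢ−μ)²/2).
Σ(xᵢ−μ)² = (1.59)² + (-4.05)² + (-2.15)² + (-1.24)² = 25.0907.
Posterior: Inv-Gamma(2.2 + 4/2, 0.8 + 25.0907/2) = Inv-Gamma(4.20, 13.34535).
E[σ²|data] = β/(α−1) = 13.34535/3.20 = 4.1704.

4.1704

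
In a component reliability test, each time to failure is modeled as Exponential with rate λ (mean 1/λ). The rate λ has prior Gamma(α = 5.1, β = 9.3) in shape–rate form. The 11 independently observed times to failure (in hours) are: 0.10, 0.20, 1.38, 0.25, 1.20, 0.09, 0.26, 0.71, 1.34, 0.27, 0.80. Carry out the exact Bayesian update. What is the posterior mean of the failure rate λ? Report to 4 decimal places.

With a Gamma(shape α, rate β) prior on the exponential rate λ, the posterior after n observations with total T = Σxᵢ is Gamma(α+n, β+T).
Sum of observations T = 6.60 hours; n = 11.
Posterior: Gamma(5.1+11, 9.3+6.60) = Gamma(16.1, 15.90).
Posterior mean of λ = α/β = 16.1/15.90 = 1.0126.

1.0126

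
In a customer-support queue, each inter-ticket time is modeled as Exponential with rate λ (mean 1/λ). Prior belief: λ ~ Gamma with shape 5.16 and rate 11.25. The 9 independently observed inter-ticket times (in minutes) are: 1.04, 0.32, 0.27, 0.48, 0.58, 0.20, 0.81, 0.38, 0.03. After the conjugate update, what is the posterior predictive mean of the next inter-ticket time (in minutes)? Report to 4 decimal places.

With a Gamma(shape α, rate β) prior on the exponential rate λ, the posterior after n observations with total T = Σxᵢ is Gamma(α+n, β+T).
Sum of observations T = 4.11 minutes; n = 9.
Posterior: Gamma(5.16+9, 11.25+4.11) = Gamma(14.16, 15.36).
The predictive distribution for the next observation is Lomax; its mean is β/(α−1) = 15.36/13.16 = 1.1672.

1.1672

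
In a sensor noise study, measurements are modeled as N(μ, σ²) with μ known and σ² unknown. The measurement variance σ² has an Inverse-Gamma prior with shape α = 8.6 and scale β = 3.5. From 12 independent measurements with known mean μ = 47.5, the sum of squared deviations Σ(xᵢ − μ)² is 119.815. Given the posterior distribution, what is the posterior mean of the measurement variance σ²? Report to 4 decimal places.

4.6623

With known mean μ and an Inverse-Gamma(α, β) prior on σ², the Normal likelihood is conjugate: posterior is Inv-Gamma(α + n/2, β + Σ(xᵢ−μ)²/2).
Posterior: Inv-Gamma(8.6 + 12/2, 3.5 + 119.815/2) = Inv-Gamma(14.60, 63.4075).
E[σ²|data] = β/(α−1) = 63.4075/13.60 = 4.6623.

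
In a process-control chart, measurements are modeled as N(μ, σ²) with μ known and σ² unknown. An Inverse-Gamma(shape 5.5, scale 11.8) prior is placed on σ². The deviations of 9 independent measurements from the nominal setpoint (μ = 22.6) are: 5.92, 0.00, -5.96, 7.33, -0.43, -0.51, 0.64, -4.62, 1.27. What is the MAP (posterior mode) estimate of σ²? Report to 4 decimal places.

7.8049

With known mean μ and an Inverse-Gamma(α, β) prior on σ², the Normal likelihood is conjugate: posterior is Inv-Gamma(α + n/2, β + Σ(xᵢ−μ)²/2).
Σ(xᵢ−μ)² = (5.92)² + (0.00)² + (-5.96)² + (7.33)² + (-0.43)² + (-0.51)² + (0.64)² + (-4.62)² + (1.27)² = 148.1088.
Posterior: Inv-Gamma(5.5 + 9/2, 11.8 + 148.1088/2) = Inv-Gamma(10.00, 85.85440).
Mode = β/(α+1) = 85.85440/11.00 = 7.8049.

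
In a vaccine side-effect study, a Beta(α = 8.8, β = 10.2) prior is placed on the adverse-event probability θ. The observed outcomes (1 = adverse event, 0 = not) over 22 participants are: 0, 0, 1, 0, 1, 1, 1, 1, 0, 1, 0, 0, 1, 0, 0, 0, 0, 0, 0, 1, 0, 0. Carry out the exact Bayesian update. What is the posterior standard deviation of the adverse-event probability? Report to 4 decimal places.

The Beta prior is conjugate to a Binomial/Bernoulli likelihood; the update adds successes to α and failures to β.
Posterior: Beta(α+k, β+n−k) = Beta(8.8+8, 10.2+14) = Beta(16.8, 24.2).
Var = αβ/((α+β)²(α+β+1)) = 16.8·24.2/(41.0²·42.0) = 0.00575848; SD = √0.00575848 = 0.0759.

0.0759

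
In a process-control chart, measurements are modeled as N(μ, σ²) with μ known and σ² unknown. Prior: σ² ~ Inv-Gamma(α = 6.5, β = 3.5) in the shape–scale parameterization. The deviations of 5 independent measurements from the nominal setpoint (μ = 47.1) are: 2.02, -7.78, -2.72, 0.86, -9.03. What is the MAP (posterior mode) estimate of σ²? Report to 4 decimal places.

With known mean μ and an Inverse-Gamma(α, β) prior on σ², the Normal likelihood is conjugate: posterior is Inv-Gamma(α + n/2, β + Σ(xᵢ−μ)²/2).
Σ(xᵢ−μ)² = (2.02)² + (-7.78)² + (-2.72)² + (0.86)² + (-9.03)² = 154.2877.
Posterior: Inv-Gamma(6.5 + 5/2, 3.5 + 154.2877/2) = Inv-Gamma(9.00, 80.64385).
Mode = β/(α+1) = 80.64385/10.00 = 8.0644.

8.0644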